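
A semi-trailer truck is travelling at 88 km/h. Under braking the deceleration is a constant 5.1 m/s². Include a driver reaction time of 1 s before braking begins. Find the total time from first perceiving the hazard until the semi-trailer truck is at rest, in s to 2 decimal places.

88 km/h ÷ 3.6 = 24.4444 m/s.
Braking time = v/a = 24.4444 / 5.100 = 4.793 s.
Total = 1 + 4.793 = 5.793 s.

Total time ≈ 5.79 s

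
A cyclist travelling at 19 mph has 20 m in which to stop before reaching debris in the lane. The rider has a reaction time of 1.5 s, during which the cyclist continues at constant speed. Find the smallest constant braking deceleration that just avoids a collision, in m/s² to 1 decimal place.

Required deceleration ≈ 5.0 m/s²

19 mph × 0.44704 = 8.4938 m/s.
Distance covered during reaction = 8.4938 × 1.5 = 12.741 m.
Distance available for braking: 20 − 12.741 = 7.259 m.
v² = 2a·d ⇒ a = v²/(2d) = 8.4938² / (2 × 7.259) = 72.145 / 14.518 = 4.9693 m/s².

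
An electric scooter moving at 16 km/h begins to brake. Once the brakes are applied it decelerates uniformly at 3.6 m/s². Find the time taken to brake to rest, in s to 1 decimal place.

16 km/h ÷ 3.6 = 4.4444 m/s.
Braking time = v/a = 4.4444 / 3.600 = 1.235 s.

Braking time ≈ 1.2 s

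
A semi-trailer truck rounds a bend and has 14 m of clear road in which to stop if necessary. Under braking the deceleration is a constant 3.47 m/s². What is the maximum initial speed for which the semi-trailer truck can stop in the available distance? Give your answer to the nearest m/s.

Maximum speed ≈ 10 m/s

v²/(2a) = d ⇒ v = √(2 × 3.470 × 14) = √97.16 = 9.8570 m/s.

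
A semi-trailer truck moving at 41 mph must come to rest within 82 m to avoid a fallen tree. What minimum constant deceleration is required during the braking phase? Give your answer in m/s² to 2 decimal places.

41 mph × 0.44704 = 18.3286 m/s.
v² = 2a·d ⇒ a = v²/(2d) = 18.3286² / (2 × 82.000) = 335.938 / 164.000 = 2.0484 m/s².

Required deceleration ≈ 2.05 m/s²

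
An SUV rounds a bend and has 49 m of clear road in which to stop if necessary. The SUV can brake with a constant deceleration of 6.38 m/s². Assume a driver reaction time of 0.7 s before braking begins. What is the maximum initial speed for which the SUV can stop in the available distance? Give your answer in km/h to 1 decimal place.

Maximum speed ≈ 75.4 km/h

Stopping distance: v·t_r + v²/(2a) = 49 with t_r = 0.7 s and a = 6.380 m/s².
So v² + 8.932 v − 625.24 = 0.
Positive root: v = −a·t_r + √((a·t_r)² + 2a·d) = −4.466 + √(19.945 + 625.24) = 20.9345 m/s.
20.9345 m/s × 3.6 = 75.364 km/h.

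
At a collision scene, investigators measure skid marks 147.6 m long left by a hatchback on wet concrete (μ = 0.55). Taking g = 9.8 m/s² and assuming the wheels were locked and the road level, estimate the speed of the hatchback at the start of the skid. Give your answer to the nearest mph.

Initial speed ≈ 89 mph

Deceleration a = μg = 0.55 × 9.8 = 5.390 m/s².
v = √(2a·d) = √(2 × 5.390 × 147.6) = √1591.128 = 39.8889 m/s.
= 39.8889 ÷ 0.44704 = 89.229 mph.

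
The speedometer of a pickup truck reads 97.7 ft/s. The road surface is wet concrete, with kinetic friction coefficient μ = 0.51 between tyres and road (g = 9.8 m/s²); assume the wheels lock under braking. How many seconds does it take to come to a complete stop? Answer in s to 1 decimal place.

97.7 ft/s × 0.3048 = 29.7790 m/s.
a = μg = 0.51 × 9.8 = 4.998 m/s².
Braking time = v/a = 29.7790 / 4.998 = 5.958 s.

Braking time ≈ 6.0 s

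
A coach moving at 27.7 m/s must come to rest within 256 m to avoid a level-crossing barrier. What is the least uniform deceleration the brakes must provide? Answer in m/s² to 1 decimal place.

v² = 2a·d ⇒ a = v²/(2d) = 27.7000² / (2 × 256.000) = 767.290 / 512.000 = 1.4986 m/s².

Required deceleration ≈ 1.5 m/s²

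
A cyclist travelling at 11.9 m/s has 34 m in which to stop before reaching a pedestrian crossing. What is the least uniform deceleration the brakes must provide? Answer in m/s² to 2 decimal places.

v² = 2a·d ⇒ a = v²/(2d) = 11.9000² / (2 × 34.000) = 141.610 / 68.000 = 2.0825 m/s².

Required deceleration ≈ 2.08 m/s²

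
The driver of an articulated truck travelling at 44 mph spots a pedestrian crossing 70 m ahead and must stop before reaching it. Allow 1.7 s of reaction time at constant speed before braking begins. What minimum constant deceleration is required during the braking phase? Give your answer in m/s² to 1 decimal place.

44 mph × 0.44704 = 19.6698 m/s.
Distance covered during reaction = 19.6698 × 1.7 = 33.439 m.
Distance available for braking: 70 − 33.439 = 36.561 m.
v² = 2a·d ⇒ a = v²/(2d) = 19.6698² / (2 × 36.561) = 386.901 / 73.122 = 5.2912 m/s².

Required deceleration ≈ 5.3 m/s²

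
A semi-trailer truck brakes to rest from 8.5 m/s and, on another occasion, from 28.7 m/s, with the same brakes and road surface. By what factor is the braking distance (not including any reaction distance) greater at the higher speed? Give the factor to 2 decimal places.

Braking distance d = v²/(2a), so with a fixed, d ∝ v².
Factor = (28.7/8.5)² = 3.3765² = 11.4008.

Factor ≈ 11.40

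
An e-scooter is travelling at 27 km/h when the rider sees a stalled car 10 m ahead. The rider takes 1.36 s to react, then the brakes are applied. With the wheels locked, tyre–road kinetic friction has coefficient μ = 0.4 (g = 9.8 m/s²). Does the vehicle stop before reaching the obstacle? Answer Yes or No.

No

27 km/h ÷ 3.6 = 7.5000 m/s.
a = μg = 0.4 × 9.8 = 3.920 m/s².
Reaction distance = 7.5000 × 1.36 = 10.200 m.
Braking distance = v²/(2a) = 56.250 / 7.840 = 7.175 m.
Total stopping distance = 10.200 + 7.175 = 17.375 m, vs 10 m available — it cannot stop in time and overshoots by 17.375 − 10 = 7.375 m.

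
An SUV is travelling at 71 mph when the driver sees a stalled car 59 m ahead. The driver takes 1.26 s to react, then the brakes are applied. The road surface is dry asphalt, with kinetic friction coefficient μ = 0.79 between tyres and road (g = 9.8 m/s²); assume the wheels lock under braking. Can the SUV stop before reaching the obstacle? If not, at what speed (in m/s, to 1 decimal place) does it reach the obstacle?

No — it strikes the obstacle at 26.7 m/s

71 mph × 0.44704 = 31.7398 m/s.
a = μg = 0.79 × 9.8 = 7.742 m/s².
Reaction distance = 31.7398 × 1.26 = 39.992 m.
Braking distance needed to stop: v²/(2a) = 1007.415 / 15.484 = 65.062 m, so total needed = 39.992 + 65.062 = 105.054 m > 59 m — it cannot stop.
Distance remaining when braking begins: 59 − 39.992 = 19.008 m.
v² = v₀² − 2a·d = 1007.415 − 2 × 7.742 × 19.008 = 713.095 m²/s².
v = √713.095 = 26.704 m/s.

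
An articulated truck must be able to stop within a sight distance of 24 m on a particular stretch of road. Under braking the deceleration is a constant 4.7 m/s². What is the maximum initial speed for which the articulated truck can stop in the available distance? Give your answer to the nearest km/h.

Maximum speed ≈ 54 km/h

v²/(2a) = d ⇒ v = √(2 × 4.700 × 24) = √225.60 = 15.0200 m/s.
15.0200 m/s × 3.6 = 54.072 km/h.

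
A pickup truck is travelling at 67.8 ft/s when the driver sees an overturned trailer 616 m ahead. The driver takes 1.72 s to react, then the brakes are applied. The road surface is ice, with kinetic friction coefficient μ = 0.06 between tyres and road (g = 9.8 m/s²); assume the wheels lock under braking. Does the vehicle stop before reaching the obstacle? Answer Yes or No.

67.8 ft/s × 0.3048 = 20.6654 m/s.
a = μg = 0.06 × 9.8 = 0.588 m/s².
Reaction distance = 20.6654 × 1.72 = 35.544 m.
Braking distance = v²/(2a) = 427.059 / 1.176 = 363.145 m.
Total stopping distance = 35.544 + 363.145 = 398.689 m, vs 616 m available — it stops with 616 − 398.689 = 217.311 m to spare.

Yes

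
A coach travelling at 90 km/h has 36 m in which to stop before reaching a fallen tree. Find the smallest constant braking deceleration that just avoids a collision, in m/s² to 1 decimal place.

90 km/h ÷ 3.6 = 25.0000 m/s.
v² = 2a·d ⇒ a = v²/(2d) = 25.0000² / (2 × 36.000) = 625.000 / 72.000 = 8.6806 m/s².

Required deceleration ≈ 8.7 m/s²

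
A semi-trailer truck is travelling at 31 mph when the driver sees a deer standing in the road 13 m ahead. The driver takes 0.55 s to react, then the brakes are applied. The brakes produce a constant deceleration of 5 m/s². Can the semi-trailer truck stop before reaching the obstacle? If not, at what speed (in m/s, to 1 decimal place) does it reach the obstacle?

31 mph × 0.44704 = 13.8582 m/s.
Reaction distance = 13.8582 × 0.55 = 7.622 m.
Braking distance needed to stop: v²/(2a) = 192.050 / 10.000 = 19.205 m, so total needed = 7.622 + 19.205 = 26.827 m > 13 m — it cannot stop.
Distance remaining when braking begins: 13 − 7.622 = 5.378 m.
v² = v₀² − 2a·d = 192.050 − 2 × 5.000 × 5.378 = 138.270 m²/s².
v = √138.270 = 11.759 m/s.

No — it strikes the obstacle at 11.8 m/s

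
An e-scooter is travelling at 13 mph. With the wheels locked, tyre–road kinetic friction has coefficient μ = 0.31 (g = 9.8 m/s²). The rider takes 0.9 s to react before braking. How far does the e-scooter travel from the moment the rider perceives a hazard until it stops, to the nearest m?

13 mph × 0.44704 = 5.8115 m/s.
a = μg = 0.31 × 9.8 = 3.038 m/s².
Reaction distance = v·t_r = 5.8115 × 0.9 = 5.230 m.
Braking distance = v²/(2a) = 5.8115² / (2 × 3.038) = 33.774 / 6.076 = 5.559 m.
Total = 5.230 + 5.559 = 10.789 m.

Total stopping distance ≈ 11 m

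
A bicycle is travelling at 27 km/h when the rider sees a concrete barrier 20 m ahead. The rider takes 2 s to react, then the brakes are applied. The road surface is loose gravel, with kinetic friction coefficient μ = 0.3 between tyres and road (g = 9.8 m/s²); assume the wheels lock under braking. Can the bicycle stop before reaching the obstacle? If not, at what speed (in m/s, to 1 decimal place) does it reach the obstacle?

No — it strikes the obstacle at 5.2 m/s

27 km/h ÷ 3.6 = 7.5000 m/s.
a = μg = 0.3 × 9.8 = 2.940 m/s².
Reaction distance = 7.5000 × 2 = 15.000 m.
Braking distance needed to stop: v²/(2a) = 56.250 / 5.880 = 9.566 m, so total needed = 15.000 + 9.566 = 24.566 m > 20 m — it cannot stop.
Distance remaining when braking begins: 20 − 15.000 = 5.000 m.
v² = v₀² − 2a·d = 56.250 − 2 × 2.940 × 5.000 = 26.850 m²/s².
v = √26.850 = 5.182 m/s.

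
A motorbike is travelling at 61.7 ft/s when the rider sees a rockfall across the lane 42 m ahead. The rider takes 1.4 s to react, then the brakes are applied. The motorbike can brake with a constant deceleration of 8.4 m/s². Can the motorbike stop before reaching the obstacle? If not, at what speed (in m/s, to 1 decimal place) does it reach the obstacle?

No — it strikes the obstacle at 9.5 m/s

61.7 ft/s × 0.3048 = 18.8062 m/s.
Reaction distance = 18.8062 × 1.4 = 26.329 m.
Braking distance needed to stop: v²/(2a) = 353.673 / 16.800 = 21.052 m, so total needed = 26.329 + 21.052 = 47.381 m > 42 m — it cannot stop.
Distance remaining when braking begins: 42 − 26.329 = 15.671 m.
v² = v₀² − 2a·d = 353.673 − 2 × 8.400 × 15.671 = 90.400 m²/s².
v = √90.400 = 9.508 m/s.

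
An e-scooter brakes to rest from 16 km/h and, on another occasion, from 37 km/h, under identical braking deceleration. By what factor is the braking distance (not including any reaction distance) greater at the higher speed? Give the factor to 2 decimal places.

Braking distance d = v²/(2a), so with a fixed, d ∝ v².
Factor = (37/16)² = 2.3125² = 5.3477.

Factor ≈ 5.35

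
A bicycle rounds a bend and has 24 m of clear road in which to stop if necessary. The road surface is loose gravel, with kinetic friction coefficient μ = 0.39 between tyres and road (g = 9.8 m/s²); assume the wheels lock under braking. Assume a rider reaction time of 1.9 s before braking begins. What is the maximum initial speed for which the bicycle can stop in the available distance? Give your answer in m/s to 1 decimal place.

Maximum speed ≈ 8.1 m/s

a = μg = 0.39 × 9.8 = 3.822 m/s².
Stopping distance: v·t_r + v²/(2a) = 24 with t_r = 1.9 s and a = 3.822 m/s².
So v² + 14.524 v − 183.46 = 0.
Positive root: v = −a·t_r + √((a·t_r)² + 2a·d) = −7.262 + √(52.737 + 183.46) = 8.1067 m/s.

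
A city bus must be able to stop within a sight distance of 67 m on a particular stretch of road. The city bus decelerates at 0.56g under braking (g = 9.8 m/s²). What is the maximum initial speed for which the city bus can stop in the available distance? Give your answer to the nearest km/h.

Maximum speed ≈ 98 km/h

a = 0.56 × 9.8 = 5.488 m/s².
v²/(2a) = d ⇒ v = √(2 × 5.488 × 67) = √735.39 = 27.1181 m/s.
27.1181 m/s × 3.6 = 97.625 km/h.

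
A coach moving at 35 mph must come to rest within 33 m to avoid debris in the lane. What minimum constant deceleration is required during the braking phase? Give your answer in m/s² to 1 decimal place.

35 mph × 0.44704 = 15.6464 m/s.
v² = 2a·d ⇒ a = v²/(2d) = 15.6464² / (2 × 33.000) = 244.810 / 66.000 = 3.7092 m/s².

Required deceleration ≈ 3.7 m/s²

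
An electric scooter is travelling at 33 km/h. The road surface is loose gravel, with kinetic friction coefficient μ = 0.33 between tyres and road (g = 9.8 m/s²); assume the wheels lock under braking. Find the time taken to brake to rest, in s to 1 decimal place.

33 km/h ÷ 3.6 = 9.1667 m/s.
a = μg = 0.33 × 9.8 = 3.234 m/s².
Braking time = v/a = 9.1667 / 3.234 = 2.834 s.

Braking time ≈ 2.8 s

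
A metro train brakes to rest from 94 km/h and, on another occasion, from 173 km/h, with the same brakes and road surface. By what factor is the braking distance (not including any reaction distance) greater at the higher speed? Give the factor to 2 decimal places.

Braking distance d = v²/(2a), so with a fixed, d ∝ v².
Factor = (173/94)² = 1.8404² = 3.3871.

Factor ≈ 3.39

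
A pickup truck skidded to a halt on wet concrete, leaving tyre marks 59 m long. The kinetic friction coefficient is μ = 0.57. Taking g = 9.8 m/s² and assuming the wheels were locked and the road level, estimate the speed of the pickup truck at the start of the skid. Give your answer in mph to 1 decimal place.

Initial speed ≈ 57.4 mph

Deceleration a = μg = 0.57 × 9.8 = 5.586 m/s².
v = √(2a·d) = √(2 × 5.586 × 59) = √659.148 = 25.6739 m/s.
= 25.6739 ÷ 0.44704 = 57.431 mph.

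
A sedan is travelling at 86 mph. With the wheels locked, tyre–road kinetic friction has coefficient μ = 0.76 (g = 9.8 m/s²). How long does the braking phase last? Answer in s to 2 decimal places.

86 mph × 0.44704 = 38.4454 m/s.
a = μg = 0.76 × 9.8 = 7.448 m/s².
Braking time = v/a = 38.4454 / 7.448 = 5.162 s.

Braking time ≈ 5.16 s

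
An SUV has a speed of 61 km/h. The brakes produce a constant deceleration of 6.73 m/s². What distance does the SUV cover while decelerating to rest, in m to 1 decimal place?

Braking distance ≈ 21.3 m

61 km/h ÷ 3.6 = 16.9444 m/s.
Braking distance = v²/(2a) = 16.9444² / (2 × 6.730) = 287.113 / 13.460 = 21.331 m.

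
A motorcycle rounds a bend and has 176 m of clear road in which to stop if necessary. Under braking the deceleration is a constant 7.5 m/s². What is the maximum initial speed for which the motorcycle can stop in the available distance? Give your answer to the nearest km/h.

Maximum speed ≈ 185 km/h

v²/(2a) = d ⇒ v = √(2 × 7.500 × 176) = √2640.00 = 51.3809 m/s.
51.3809 m/s × 3.6 = 184.971 km/h.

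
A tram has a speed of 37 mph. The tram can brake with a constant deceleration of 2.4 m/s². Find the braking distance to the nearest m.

37 mph × 0.44704 = 16.5405 m/s.
Braking distance = v²/(2a) = 16.5405² / (2 × 2.400) = 273.588 / 4.800 = 56.998 m.

Braking distance ≈ 57 m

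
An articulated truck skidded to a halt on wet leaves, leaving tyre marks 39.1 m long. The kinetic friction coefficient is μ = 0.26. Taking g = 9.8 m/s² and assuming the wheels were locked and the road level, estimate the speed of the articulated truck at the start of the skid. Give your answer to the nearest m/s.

Initial speed ≈ 14 m/s

Deceleration a = μg = 0.26 × 9.8 = 2.548 m/s².
v = √(2a·d) = √(2 × 2.548 × 39.1) = √199.254 = 14.1157 m/s.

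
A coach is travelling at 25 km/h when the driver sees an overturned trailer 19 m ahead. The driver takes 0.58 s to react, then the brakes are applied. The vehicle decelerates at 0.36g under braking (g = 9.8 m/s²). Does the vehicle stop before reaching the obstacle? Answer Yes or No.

25 km/h ÷ 3.6 = 6.9444 m/s.
a = 0.36 × 9.8 = 3.528 m/s².
Reaction distance = 6.9444 × 0.58 = 4.028 m.
Braking distance = v²/(2a) = 48.225 / 7.056 = 6.835 m.
Total stopping distance = 4.028 + 6.835 = 10.863 m, vs 19 m available — it stops with 19 − 10.863 = 8.137 m to spare.

Yes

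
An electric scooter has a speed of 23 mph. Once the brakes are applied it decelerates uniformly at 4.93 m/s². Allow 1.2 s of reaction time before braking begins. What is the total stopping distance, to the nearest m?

23 mph × 0.44704 = 10.2819 m/s.
Reaction distance = v·t_r = 10.2819 × 1.2 = 12.338 m.
Braking distance = v²/(2a) = 10.2819² / (2 × 4.930) = 105.717 / 9.860 = 10.722 m.
Total = 12.338 + 10.722 = 23.060 m.

Total stopping distance ≈ 23 m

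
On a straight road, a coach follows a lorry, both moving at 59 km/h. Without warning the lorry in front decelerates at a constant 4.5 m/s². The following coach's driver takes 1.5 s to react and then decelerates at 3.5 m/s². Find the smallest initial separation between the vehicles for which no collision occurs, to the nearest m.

59 km/h ÷ 3.6 = 16.3889 m/s.
Leader travels v²/(2a_L) = 268.596 / 9.000 = 29.844 m before stopping.
Follower covers v·t_r = 16.3889 × 1.5 = 24.583 m while reacting, then v²/(2a_F) = 268.596 / 7.000 = 38.371 m while braking, for a total of 24.583 + 38.371 = 62.954 m.
Since a_F ≤ a_L and the follower starts braking later, the follower is never slower than the leader, so the closest approach is when both have stopped.
Minimum gap = 62.954 − 29.844 = 33.110 m.

Minimum gap ≈ 33 m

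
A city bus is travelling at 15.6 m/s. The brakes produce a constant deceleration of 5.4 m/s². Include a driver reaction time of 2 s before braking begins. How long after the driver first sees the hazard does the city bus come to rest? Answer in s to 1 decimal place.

Braking time = v/a = 15.6000 / 5.400 = 2.889 s.
Total = 2 + 2.889 = 4.889 s.

Total time ≈ 4.9 s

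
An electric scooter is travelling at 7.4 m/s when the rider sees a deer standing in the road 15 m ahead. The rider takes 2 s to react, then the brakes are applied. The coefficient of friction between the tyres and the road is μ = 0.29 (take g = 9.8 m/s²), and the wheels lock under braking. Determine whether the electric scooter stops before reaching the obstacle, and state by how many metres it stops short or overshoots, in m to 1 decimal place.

No — it overshoots by 9.4 m

a = μg = 0.29 × 9.8 = 2.842 m/s².
Reaction distance = 7.4000 × 2 = 14.800 m.
Braking distance = v²/(2a) = 54.760 / 5.684 = 9.634 m.
Total stopping distance = 14.800 + 9.634 = 24.434 m, vs 15 m available — it cannot stop in time and overshoots by 24.434 − 15 = 9.434 m.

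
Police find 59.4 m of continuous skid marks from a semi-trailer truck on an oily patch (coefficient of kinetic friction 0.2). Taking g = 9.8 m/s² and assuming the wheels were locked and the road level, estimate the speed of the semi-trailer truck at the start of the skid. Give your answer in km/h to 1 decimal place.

Initial speed ≈ 54.9 km/h

Deceleration a = μg = 0.2 × 9.8 = 1.960 m/s².
v = √(2a·d) = √(2 × 1.960 × 59.4) = √232.848 = 15.2594 m/s.
= 15.2594 × 3.6 = 54.934 km/h.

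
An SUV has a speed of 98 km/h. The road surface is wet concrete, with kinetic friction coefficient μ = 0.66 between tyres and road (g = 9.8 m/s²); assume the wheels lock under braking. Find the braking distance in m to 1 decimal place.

98 km/h ÷ 3.6 = 27.2222 m/s.
a = μg = 0.66 × 9.8 = 6.468 m/s².
Braking distance = v²/(2a) = 27.2222² / (2 × 6.468) = 741.048 / 12.936 = 57.286 m.

Braking distance ≈ 57.3 m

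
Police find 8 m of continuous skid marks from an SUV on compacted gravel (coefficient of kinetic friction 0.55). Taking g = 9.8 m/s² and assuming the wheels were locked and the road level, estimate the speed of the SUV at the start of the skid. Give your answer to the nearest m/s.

Deceleration a = μg = 0.55 × 9.8 = 5.390 m/s².
v = √(2a·d) = √(2 × 5.390 × 8) = √86.240 = 9.2865 m/s.

Initial speed ≈ 9 m/s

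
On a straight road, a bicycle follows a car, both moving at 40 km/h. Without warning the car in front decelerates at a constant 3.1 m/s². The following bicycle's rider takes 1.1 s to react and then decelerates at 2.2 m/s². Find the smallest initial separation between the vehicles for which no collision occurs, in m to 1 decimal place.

Minimum gap ≈ 20.4 m

40 km/h ÷ 3.6 = 11.1111 m/s.
Leader travels v²/(2a_L) = 123.457 / 6.200 = 19.912 m before stopping.
Follower covers v·t_r = 11.1111 × 1.1 = 12.222 m while reacting, then v²/(2a_F) = 123.457 / 4.400 = 28.058 m while braking, for a total of 12.222 + 28.058 = 40.280 m.
Since a_F ≤ a_L and the follower starts braking later, the follower is never slower than the leader, so the closest approach is when both have stopped.
Minimum gap = 40.280 − 19.912 = 20.368 m.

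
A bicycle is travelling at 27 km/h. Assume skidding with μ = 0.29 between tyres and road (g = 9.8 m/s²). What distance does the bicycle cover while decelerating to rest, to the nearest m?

Braking distance ≈ 10 m

27 km/h ÷ 3.6 = 7.5000 m/s.
a = μg = 0.29 × 9.8 = 2.842 m/s².
Braking distance = v²/(2a) = 7.5000² / (2 × 2.842) = 56.250 / 5.684 = 9.896 m.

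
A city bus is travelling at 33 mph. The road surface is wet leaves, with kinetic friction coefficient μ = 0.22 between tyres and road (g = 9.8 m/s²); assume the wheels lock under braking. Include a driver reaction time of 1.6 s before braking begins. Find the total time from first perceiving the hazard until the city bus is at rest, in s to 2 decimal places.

33 mph × 0.44704 = 14.7523 m/s.
a = μg = 0.22 × 9.8 = 2.156 m/s².
Braking time = v/a = 14.7523 / 2.156 = 6.842 s.
Total = 1.6 + 6.842 = 8.442 s.

Total time ≈ 8.44 s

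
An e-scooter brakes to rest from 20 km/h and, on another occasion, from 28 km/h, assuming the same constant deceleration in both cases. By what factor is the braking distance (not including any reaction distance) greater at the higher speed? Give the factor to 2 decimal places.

Factor ≈ 1.96

Braking distance d = v²/(2a), so with a fixed, d ∝ v².
Factor = (28/20)² = 1.4000² = 1.9600.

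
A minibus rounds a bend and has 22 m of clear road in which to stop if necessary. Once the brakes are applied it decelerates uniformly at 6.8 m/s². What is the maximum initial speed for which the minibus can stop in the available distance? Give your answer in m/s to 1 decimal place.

Maximum speed ≈ 17.3 m/s

v²/(2a) = d ⇒ v = √(2 × 6.800 × 22) = √299.20 = 17.2974 m/s.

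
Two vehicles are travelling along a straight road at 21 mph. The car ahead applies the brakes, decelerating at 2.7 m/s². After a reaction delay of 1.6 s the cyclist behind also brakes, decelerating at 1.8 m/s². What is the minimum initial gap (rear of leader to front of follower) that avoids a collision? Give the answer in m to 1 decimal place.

21 mph × 0.44704 = 9.3878 m/s.
Leader travels v²/(2a_L) = 88.131 / 5.400 = 16.321 m before stopping.
Follower covers v·t_r = 9.3878 × 1.6 = 15.020 m while reacting, then v²/(2a_F) = 88.131 / 3.600 = 24.481 m while braking, for a total of 15.020 + 24.481 = 39.501 m.
Since a_F ≤ a_L and the follower starts braking later, the follower is never slower than the leader, so the closest approach is when both have stopped.
Minimum gap = 39.501 − 16.321 = 23.180 m.

Minimum gap ≈ 23.2 m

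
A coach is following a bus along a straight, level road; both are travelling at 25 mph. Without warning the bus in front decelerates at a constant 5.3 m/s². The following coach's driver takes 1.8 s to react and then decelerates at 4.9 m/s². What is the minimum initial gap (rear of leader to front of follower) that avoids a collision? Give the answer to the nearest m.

25 mph × 0.44704 = 11.1760 m/s.
Leader travels v²/(2a_L) = 124.903 / 10.600 = 11.783 m before stopping.
Follower covers v·t_r = 11.1760 × 1.8 = 20.117 m while reacting, then v²/(2a_F) = 124.903 / 9.800 = 12.745 m while braking, for a total of 20.117 + 12.745 = 32.862 m.
Since a_F ≤ a_L and the follower starts braking later, the follower is never slower than the leader, so the closest approach is when both have stopped.
Minimum gap = 32.862 − 11.783 = 21.079 m.

Minimum gap ≈ 21 m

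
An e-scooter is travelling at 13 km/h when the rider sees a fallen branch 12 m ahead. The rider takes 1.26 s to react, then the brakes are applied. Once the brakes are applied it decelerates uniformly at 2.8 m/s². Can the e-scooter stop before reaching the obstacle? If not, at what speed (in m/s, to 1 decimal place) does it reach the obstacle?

13 km/h ÷ 3.6 = 3.6111 m/s.
Reaction distance = 3.6111 × 1.26 = 4.550 m.
Braking distance = v²/(2a) = 13.040 / 5.600 = 2.329 m.
Total stopping distance = 4.550 + 2.329 = 6.879 m, vs 12 m available — it stops with 12 − 6.879 = 5.121 m to spare.

Yes — it stops about 5.1 m short of the obstacle, so it never reaches it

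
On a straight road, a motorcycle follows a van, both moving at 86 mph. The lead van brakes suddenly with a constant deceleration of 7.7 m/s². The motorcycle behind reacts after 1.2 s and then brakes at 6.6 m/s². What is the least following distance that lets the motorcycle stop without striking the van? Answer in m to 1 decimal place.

86 mph × 0.44704 = 38.4454 m/s.
Leader travels v²/(2a_L) = 1478.049 / 15.400 = 95.977 m before stopping.
Follower covers v·t_r = 38.4454 × 1.2 = 46.134 m while reacting, then v²/(2a_F) = 1478.049 / 13.200 = 111.973 m while braking, for a total of 46.134 + 111.973 = 158.107 m.
Since a_F ≤ a_L and the follower starts braking later, the follower is never slower than the leader, so the closest approach is when both have stopped.
Minimum gap = 158.107 − 95.977 = 62.130 m.

Minimum gap ≈ 62.1 m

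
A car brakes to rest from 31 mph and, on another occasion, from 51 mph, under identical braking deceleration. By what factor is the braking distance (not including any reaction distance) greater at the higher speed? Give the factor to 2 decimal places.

Factor ≈ 2.71

Braking distance d = v²/(2a), so with a fixed, d ∝ v².
Factor = (51/31)² = 1.6452² = 2.7067.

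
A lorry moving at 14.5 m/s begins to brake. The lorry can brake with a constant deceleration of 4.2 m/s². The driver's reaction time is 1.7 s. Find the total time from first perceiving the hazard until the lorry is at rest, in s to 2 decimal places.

Braking time = v/a = 14.5000 / 4.200 = 3.452 s.
Total = 1.7 + 3.452 = 5.152 s.

Total time ≈ 5.15 s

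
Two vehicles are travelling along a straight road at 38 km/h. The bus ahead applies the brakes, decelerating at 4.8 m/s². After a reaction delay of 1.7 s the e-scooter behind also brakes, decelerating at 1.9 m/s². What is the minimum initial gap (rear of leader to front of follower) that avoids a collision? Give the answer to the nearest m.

Minimum gap ≈ 36 m

38 km/h ÷ 3.6 = 10.5556 m/s.
Leader travels v²/(2a_L) = 111.421 / 9.600 = 11.606 m before stopping.
Follower covers v·t_r = 10.5556 × 1.7 = 17.945 m while reacting, then v²/(2a_F) = 111.421 / 3.800 = 29.321 m while braking, for a total of 17.945 + 29.321 = 47.266 m.
Since a_F ≤ a_L and the follower starts braking later, the follower is never slower than the leader, so the closest approach is when both have stopped.
Minimum gap = 47.266 − 11.606 = 35.660 m.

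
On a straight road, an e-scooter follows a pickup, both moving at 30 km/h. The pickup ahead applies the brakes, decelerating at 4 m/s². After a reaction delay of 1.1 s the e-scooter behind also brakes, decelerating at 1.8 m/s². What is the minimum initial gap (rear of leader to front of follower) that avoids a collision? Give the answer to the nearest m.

30 km/h ÷ 3.6 = 8.3333 m/s.
Leader travels v²/(2a_L) = 69.444 / 8.000 = 8.681 m before stopping.
Follower covers v·t_r = 8.3333 × 1.1 = 9.167 m while reacting, then v²/(2a_F) = 69.444 / 3.600 = 19.290 m while braking, for a total of 9.167 + 19.290 = 28.457 m.
Since a_F ≤ a_L and the follower starts braking later, the follower is never slower than the leader, so the closest approach is when both have stopped.
Minimum gap = 28.457 − 8.681 = 19.776 m.

Minimum gap ≈ 20 m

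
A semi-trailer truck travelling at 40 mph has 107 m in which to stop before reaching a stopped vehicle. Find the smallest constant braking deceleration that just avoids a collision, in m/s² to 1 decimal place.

40 mph × 0.44704 = 17.8816 m/s.
v² = 2a·d ⇒ a = v²/(2d) = 17.8816² / (2 × 107.000) = 319.752 / 214.000 = 1.4942 m/s².

Required deceleration ≈ 1.5 m/s²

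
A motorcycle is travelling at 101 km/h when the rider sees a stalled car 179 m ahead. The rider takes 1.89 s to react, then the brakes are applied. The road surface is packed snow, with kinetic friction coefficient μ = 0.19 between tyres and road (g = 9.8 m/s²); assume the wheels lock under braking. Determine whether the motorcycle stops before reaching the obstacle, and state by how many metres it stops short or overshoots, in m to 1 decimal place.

101 km/h ÷ 3.6 = 28.0556 m/s.
a = μg = 0.19 × 9.8 = 1.862 m/s².
Reaction distance = 28.0556 × 1.89 = 53.025 m.
Braking distance = v²/(2a) = 787.117 / 3.724 = 211.363 m.
Total stopping distance = 53.025 + 211.363 = 264.388 m, vs 179 m available — it cannot stop in time and overshoots by 264.388 − 179 = 85.388 m.

No — it overshoots by 85.4 m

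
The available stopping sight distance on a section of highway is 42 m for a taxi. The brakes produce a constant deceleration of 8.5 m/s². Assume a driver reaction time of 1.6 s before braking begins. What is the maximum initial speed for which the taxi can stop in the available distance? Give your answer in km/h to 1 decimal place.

Maximum speed ≈ 59.0 km/h

Stopping distance: v·t_r + v²/(2a) = 42 with t_r = 1.6 s and a = 8.500 m/s².
So v² + 27.200 v − 714.00 = 0.
Positive root: v = −a·t_r + √((a·t_r)² + 2a·d) = −13.600 + √(184.960 + 714.00) = 16.3827 m/s.
16.3827 m/s × 3.6 = 58.978 km/h.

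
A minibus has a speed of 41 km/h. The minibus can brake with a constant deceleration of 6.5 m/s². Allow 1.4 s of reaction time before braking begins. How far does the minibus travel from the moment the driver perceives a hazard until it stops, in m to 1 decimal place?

41 km/h ÷ 3.6 = 11.3889 m/s.
Reaction distance = v·t_r = 11.3889 × 1.4 = 15.944 m.
Braking distance = v²/(2a) = 11.3889² / (2 × 6.500) = 129.707 / 13.000 = 9.977 m.
Total = 15.944 + 9.977 = 25.921 m.

Total stopping distance ≈ 25.9 m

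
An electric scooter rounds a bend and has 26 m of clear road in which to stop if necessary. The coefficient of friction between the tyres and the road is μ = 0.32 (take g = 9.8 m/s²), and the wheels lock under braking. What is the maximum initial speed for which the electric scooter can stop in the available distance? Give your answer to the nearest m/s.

Maximum speed ≈ 13 m/s

a = μg = 0.32 × 9.8 = 3.136 m/s².
v²/(2a) = d ⇒ v = √(2 × 3.136 × 26) = √163.07 = 12.7699 m/s.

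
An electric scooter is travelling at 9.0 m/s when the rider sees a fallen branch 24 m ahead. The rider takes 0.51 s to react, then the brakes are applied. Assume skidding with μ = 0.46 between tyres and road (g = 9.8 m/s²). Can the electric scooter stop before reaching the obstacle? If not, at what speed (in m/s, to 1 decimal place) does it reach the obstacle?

a = μg = 0.46 × 9.8 = 4.508 m/s².
Reaction distance = 9.0000 × 0.51 = 4.590 m.
Braking distance = v²/(2a) = 81.000 / 9.016 = 8.984 m.
Total stopping distance = 4.590 + 8.984 = 13.574 m, vs 24 m available — it stops with 24 − 13.574 = 10.426 m to spare.

Yes — it stops about 10.4 m short of the obstacle, so it never reaches it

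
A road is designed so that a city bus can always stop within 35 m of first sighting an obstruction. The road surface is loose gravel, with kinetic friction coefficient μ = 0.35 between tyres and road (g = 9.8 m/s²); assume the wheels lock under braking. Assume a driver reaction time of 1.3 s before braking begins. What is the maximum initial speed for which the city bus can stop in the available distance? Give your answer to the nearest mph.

Maximum speed ≈ 26 mph

a = μg = 0.35 × 9.8 = 3.430 m/s².
Stopping distance: v·t_r + v²/(2a) = 35 with t_r = 1.3 s and a = 3.430 m/s².
So v² + 8.918 v − 240.10 = 0.
Positive root: v = −a·t_r + √((a·t_r)² + 2a·d) = −4.459 + √(19.883 + 240.10) = 11.6650 m/s.
11.6650 m/s ÷ 0.44704 = 26.094 mph.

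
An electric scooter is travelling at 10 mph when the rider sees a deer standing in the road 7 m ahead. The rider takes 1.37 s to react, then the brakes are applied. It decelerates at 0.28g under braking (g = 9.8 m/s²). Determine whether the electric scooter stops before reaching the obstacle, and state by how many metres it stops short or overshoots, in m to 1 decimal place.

No — it overshoots by 2.8 m

10 mph × 0.44704 = 4.4704 m/s.
a = 0.28 × 9.8 = 2.744 m/s².
Reaction distance = 4.4704 × 1.37 = 6.124 m.
Braking distance = v²/(2a) = 19.984 / 5.488 = 3.641 m.
Total stopping distance = 6.124 + 3.641 = 9.765 m, vs 7 m available — it cannot stop in time and overshoots by 9.765 − 7 = 2.765 m.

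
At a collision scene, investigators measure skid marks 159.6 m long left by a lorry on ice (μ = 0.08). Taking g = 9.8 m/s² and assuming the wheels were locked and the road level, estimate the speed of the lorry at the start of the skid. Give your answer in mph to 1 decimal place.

Initial speed ≈ 35.4 mph

Deceleration a = μg = 0.08 × 9.8 = 0.784 m/s².
v = √(2a·d) = √(2 × 0.784 × 159.6) = √250.253 = 15.8194 m/s.
= 15.8194 ÷ 0.44704 = 35.387 mph.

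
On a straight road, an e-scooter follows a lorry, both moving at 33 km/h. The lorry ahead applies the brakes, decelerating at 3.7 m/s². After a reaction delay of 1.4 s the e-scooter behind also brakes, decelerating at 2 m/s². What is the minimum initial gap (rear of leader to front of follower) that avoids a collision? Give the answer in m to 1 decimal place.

33 km/h ÷ 3.6 = 9.1667 m/s.
Leader travels v²/(2a_L) = 84.028 / 7.400 = 11.355 m before stopping.
Follower covers v·t_r = 9.1667 × 1.4 = 12.833 m while reacting, then v²/(2a_F) = 84.028 / 4.000 = 21.007 m while braking, for a total of 12.833 + 21.007 = 33.840 m.
Since a_F ≤ a_L and the follower starts braking later, the follower is never slower than the leader, so the closest approach is when both have stopped.
Minimum gap = 33.840 − 11.355 = 22.485 m.

Minimum gap ≈ 22.5 m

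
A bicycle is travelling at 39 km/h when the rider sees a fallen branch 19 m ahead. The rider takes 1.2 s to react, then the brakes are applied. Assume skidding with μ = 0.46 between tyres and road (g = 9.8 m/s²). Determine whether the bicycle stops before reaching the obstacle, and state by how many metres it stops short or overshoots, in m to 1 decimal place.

No — it overshoots by 7.0 m

39 km/h ÷ 3.6 = 10.8333 m/s.
a = μg = 0.46 × 9.8 = 4.508 m/s².
Reaction distance = 10.8333 × 1.2 = 13.000 m.
Braking distance = v²/(2a) = 117.360 / 9.016 = 13.017 m.
Total stopping distance = 13.000 + 13.017 = 26.017 m, vs 19 m available — it cannot stop in time and overshoots by 26.017 − 19 = 7.017 m.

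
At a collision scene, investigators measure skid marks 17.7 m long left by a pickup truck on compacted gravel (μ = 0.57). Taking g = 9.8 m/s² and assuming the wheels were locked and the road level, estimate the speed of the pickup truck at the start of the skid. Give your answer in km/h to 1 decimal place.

Initial speed ≈ 50.6 km/h

Deceleration a = μg = 0.57 × 9.8 = 5.586 m/s².
v = √(2a·d) = √(2 × 5.586 × 17.7) = √197.744 = 14.0621 m/s.
= 14.0621 × 3.6 = 50.624 km/h.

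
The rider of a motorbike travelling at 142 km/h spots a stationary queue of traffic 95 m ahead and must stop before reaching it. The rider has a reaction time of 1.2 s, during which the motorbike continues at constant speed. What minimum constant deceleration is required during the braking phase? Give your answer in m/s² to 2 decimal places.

142 km/h ÷ 3.6 = 39.4444 m/s.
Distance covered during reaction = 39.4444 × 1.2 = 47.333 m.
Distance available for braking: 95 − 47.333 = 47.667 m.
v² = 2a·d ⇒ a = v²/(2d) = 39.4444² / (2 × 47.667) = 1555.861 / 95.334 = 16.3201 m/s².

Required deceleration ≈ 16.32 m/s²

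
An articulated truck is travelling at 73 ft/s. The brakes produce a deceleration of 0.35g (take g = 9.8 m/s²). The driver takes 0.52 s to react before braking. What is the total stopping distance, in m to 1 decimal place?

Total stopping distance ≈ 83.7 m

73 ft/s × 0.3048 = 22.2504 m/s.
a = 0.35 × 9.8 = 3.430 m/s².
Reaction distance = v·t_r = 22.2504 × 0.52 = 11.570 m.
Braking distance = v²/(2a) = 22.2504² / (2 × 3.430) = 495.080 / 6.860 = 72.169 m.
Total = 11.570 + 72.169 = 83.739 m.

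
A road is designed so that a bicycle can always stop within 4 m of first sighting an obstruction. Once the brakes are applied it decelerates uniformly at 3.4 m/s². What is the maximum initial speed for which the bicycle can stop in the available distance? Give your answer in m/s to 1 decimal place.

v²/(2a) = d ⇒ v = √(2 × 3.400 × 4) = √27.20 = 5.2154 m/s.

Maximum speed ≈ 5.2 m/s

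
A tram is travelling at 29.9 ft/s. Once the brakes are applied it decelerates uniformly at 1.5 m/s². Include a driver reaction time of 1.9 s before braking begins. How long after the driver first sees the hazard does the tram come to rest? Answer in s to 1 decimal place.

Total time ≈ 8.0 s

29.9 ft/s × 0.3048 = 9.1135 m/s.
Braking time = v/a = 9.1135 / 1.500 = 6.076 s.
Total = 1.9 + 6.076 = 7.976 s.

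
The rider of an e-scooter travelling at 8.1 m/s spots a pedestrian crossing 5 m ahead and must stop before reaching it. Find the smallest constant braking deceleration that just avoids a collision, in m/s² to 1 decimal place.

v² = 2a·d ⇒ a = v²/(2d) = 8.1000² / (2 × 5.000) = 65.610 / 10.000 = 6.5610 m/s².

Required deceleration ≈ 6.6 m/s²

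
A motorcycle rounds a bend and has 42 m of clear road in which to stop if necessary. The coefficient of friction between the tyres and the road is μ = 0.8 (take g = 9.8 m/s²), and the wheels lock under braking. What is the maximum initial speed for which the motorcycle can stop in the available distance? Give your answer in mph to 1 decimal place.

Maximum speed ≈ 57.4 mph

a = μg = 0.8 × 9.8 = 7.840 m/s².
v²/(2a) = d ⇒ v = √(2 × 7.840 × 42) = √658.56 = 25.6624 m/s.
25.6624 m/s ÷ 0.44704 = 57.405 mph.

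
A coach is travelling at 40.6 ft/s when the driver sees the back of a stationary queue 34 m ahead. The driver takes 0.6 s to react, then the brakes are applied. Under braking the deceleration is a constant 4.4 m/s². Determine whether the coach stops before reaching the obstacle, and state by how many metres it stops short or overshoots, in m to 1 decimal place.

40.6 ft/s × 0.3048 = 12.3749 m/s.
Reaction distance = 12.3749 × 0.6 = 7.425 m.
Braking distance = v²/(2a) = 153.138 / 8.800 = 17.402 m.
Total stopping distance = 7.425 + 17.402 = 24.827 m, vs 34 m available — it stops with 34 − 24.827 = 9.173 m to spare.

Yes — it stops 9.2 m short of the obstacle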